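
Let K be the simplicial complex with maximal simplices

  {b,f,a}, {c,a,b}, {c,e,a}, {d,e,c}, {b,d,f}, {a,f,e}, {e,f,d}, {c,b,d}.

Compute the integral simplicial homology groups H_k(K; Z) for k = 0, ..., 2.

Take the total order a < b < c < d < e < f on the vertex set. Then K (dimension 2) consists of the simplices:

  0-simplices (6): a, b, c, d, e, f
  1-simplices (12): ab, ac, ae, af, bc, bd, bf, cd, ce, de, df, ef
  2-simplices (8): abc, abf, ace, aef, bcd, bdf, cde, def

Hence C_0 ≅ Z^6, C_1 ≅ Z^12, C_2 ≅ Z^8.

∂_1: C_1 → C_0 is given by ∂[p,q] = [q] − [p]. For instance
  ∂ab = b − a.
This gives a 6×12 integer matrix of rank 5; reducing to Smith normal form yields diagonal entries (1,1,1,1,1).

Boundary ∂_2: C_2 → C_1 maps a triangle to the signed sum of its edges. For instance
  ∂def = ef − df + de,
  ∂abc = bc − ac + ab.
This gives a 12×8 integer matrix of rank 7; reducing to Smith normal form yields diagonal entries (1,1,1,1,1,1,1).

Reading off H_k = ker ∂_k / im ∂_{k+1}:

  H_0: rank C_0 − rank ∂_1 = 6 − 5 = 1, and the invariant factors of ∂_1 are all 1, so H_0 = Z.
  H_1: rank ker ∂_1 − rank ∂_2 = (12 − 5) − 7 = 0, and the invariant factors of ∂_2 are all 1, so H_1 = 0.
  H_2: rank ker ∂_2 − rank ∂_3 = (8 − 7) − 0 = 1, and there is no ∂_3, so H_2 = Z.

H_0 ≅ Z,  H_1 = 0,  H_2 ≅ Z.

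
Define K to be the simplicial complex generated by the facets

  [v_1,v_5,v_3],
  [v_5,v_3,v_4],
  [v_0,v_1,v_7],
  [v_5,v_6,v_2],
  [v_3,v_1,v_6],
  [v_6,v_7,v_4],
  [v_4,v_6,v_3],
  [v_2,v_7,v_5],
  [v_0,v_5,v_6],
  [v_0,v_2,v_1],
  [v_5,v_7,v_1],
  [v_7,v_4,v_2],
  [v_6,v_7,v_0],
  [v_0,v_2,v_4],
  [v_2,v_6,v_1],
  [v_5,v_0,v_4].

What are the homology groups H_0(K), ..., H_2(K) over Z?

H_0 ≅ Z,  H_1 ≅ Z^2,  H_2 ≅ Z.

Take the total order v_0 < v_1 < v_2 < v_3 < v_4 < v_5 < v_6 < v_7 on the vertex set. Then K (dimension 2) consists of the simplices:

  0-simplices (8): [v_0], [v_1], [v_2], [v_3], [v_4], [v_5], [v_6], [v_7]
  1-simplices (24): (24 of them)
  2-simplices (16): (16 of them)

so the chain groups are C_0 ≅ Z^8, C_1 ≅ Z^24, C_2 ≅ Z^16.

∂_1: C_1 → C_0 sends each edge [p,q] (with p < q) to q − p. For instance
  ∂[v_0,v_6] = [v_6] − [v_0].
This gives a 8×24 integer matrix of rank 7; reducing to Smith normal form yields diagonal entries (1,1,1,1,1,1,1).

The boundary map ∂_2: C_2 → C_1 maps a triangle to the signed sum of its edges. For instance
  ∂[v_1,v_3,v_5] = [v_3,v_5] − [v_1,v_5] + [v_1,v_3],
  ∂[v_0,v_1,v_2] = [v_1,v_2] − [v_0,v_2] + [v_0,v_1].
This gives a 24×16 integer matrix of rank 15; reducing to Smith normal form yields diagonal entries (1,1,1,1,1,1,1,1,1,1,1,1,1,1,1).

Now H_k = ker ∂_k / im ∂_{k+1}, so:

  H_0: rank C_0 − rank ∂_1 = 8 − 7 = 1, and the invariant factors of ∂_1 are all 1, so H_0 = Z.
  H_1: rank ker ∂_1 − rank ∂_2 = (24 − 7) − 15 = 2, and the invariant factors of ∂_2 are all 1, so H_1 = Z^2.
  H_2: rank ker ∂_2 − rank ∂_3 = (16 − 15) − 0 = 1, and there is no ∂_3, so H_2 = Z.

(K is a triangulation of the torus T^2.)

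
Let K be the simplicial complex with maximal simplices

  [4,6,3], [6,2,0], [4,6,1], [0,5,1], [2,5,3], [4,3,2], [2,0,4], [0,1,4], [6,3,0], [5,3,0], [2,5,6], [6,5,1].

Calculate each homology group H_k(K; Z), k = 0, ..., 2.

H_0 ≅ Z,  H_1 ≅ Z/2Z,  H_2 = 0.

K has 7 vertices, 18 edges, 12 triangles.
rank ∂_0 = 0, rank ∂_1 = 6 ⇒ b_0 = 7 − 0 − 6 = 1; all invariant factors of ∂_1 are 1 so no torsion. So H_0 ≅ Z.
rank ∂_1 = 6, rank ∂_2 = 12 ⇒ b_1 = 18 − 6 − 12 = 0; ∂_2 has invariant factor(s) [2] giving torsion. So H_1 ≅ Z/2Z.
rank ∂_2 = 12, rank ∂_3 = 0 ⇒ b_2 = 12 − 12 − 0 = 0. So H_2 ≅ 0.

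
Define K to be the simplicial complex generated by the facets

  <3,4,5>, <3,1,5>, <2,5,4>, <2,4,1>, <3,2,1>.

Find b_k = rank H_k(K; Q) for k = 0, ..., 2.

b_0 = 1, b_1 = 1, b_2 = 0.

Take the total order 1 < 2 < 3 < 4 < 5 on the vertex set. Then K (dimension 2) consists of the simplices:

  0-simplices (5): [1], [2], [3], [4], [5]
  1-simplices (10): [1,2], [1,3], [1,4], [1,5], [2,3], [2,4], [2,5], [3,4], [3,5], [4,5]
  2-simplices (5): [1,2,3], [1,2,4], [1,3,5], [2,4,5], [3,4,5]

so the chain groups are C_0 ≅ Z^5, C_1 ≅ Z^10, C_2 ≅ Z^5.

The boundary map ∂_1: C_1 → C_0 is given by ∂[p,q] = [q] − [p]. For instance
  ∂[1,3] = [3] − [1].
As a 5×10 matrix over Z this has rank 4, with invariant factors (1,1,1,1).

The boundary map ∂_2: C_2 → C_1 maps a triangle to the signed sum of its edges. For instance
  ∂[2,4,5] = [4,5] − [2,5] + [2,4],
  ∂[1,2,3] = [2,3] − [1,3] + [1,2].
As a 10×5 matrix over Z this has rank 5, with invariant factors (1,1,1,1,1).

From H_k ≅ ker(∂_k) / im(∂_{k+1}) we obtain:

  H_0: rank C_0 − rank ∂_1 = 5 − 4 = 1, and the invariant factors of ∂_1 are all 1, so H_0 ≅ Z.
  H_1: rank ker ∂_1 − rank ∂_2 = (10 − 4) − 5 = 1, and the invariant factors of ∂_2 are all 1, so H_1 ≅ Z.
  H_2: rank ker ∂_2 − rank ∂_3 = (5 − 5) − 0 = 0, and there is no ∂_3, so H_2 ≅ 0.

As a check, the Euler characteristic is 5 − 10 + 5 = 0, which agrees with 1 − 1 + 0 = 0.

Hence the Betti numbers are b_0 = 1, b_1 = 1, b_2 = 0.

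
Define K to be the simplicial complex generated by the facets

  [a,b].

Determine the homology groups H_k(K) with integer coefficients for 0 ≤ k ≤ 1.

Take the total order a < b on the vertex set. Then K (dimension 1) consists of the simplices:

  0-simplices (2): a, b
  1-simplices (1): ab

giving chain groups C_0 ≅ Z^2, C_1 ≅ Z^1.

The boundary map ∂_1: C_1 → C_0 sends each edge [p,q] (with p < q) to q − p. For instance
  ∂ab = b − a.
The resulting 2×1 matrix has rank 1, and its Smith normal form has invariant factors (1).

Reading off H_k = ker ∂_k / im ∂_{k+1}:

  H_0: rank C_0 − rank ∂_1 = 2 − 1 = 1, and the invariant factors of ∂_1 are all 1, so H_0 = Z.
  H_1: rank ker ∂_1 − rank ∂_2 = (1 − 1) − 0 = 0, and there is no ∂_2, so H_1 = 0.

H_0 = Z,  H_1 = 0.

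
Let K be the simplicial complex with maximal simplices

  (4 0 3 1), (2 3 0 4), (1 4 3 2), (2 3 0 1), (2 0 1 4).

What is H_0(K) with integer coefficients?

H_0 = Z.

K has 5 vertices, 10 edges, 10 triangles, 5 3-simplices.
rank ∂_0 = 0, rank ∂_1 = 4 ⇒ b_0 = 5 − 0 − 4 = 1; all invariant factors of ∂_1 are 1 so no torsion. So H_0 ≅ Z.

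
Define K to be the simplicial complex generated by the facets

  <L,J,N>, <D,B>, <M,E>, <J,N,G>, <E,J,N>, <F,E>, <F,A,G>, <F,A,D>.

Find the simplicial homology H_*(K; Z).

H_0 ≅ Z,  H_1 ≅ Z,  H_2 = 0.

Order the vertices as A < B < D < E < F < G < J < L < M < N. Listing each simplex with vertices in this order, K has dimension 2 with simplices:

  0-simplices (10): A, B, D, E, F, G, J, L, M, N
  1-simplices (15): AD, AF, AG, BD, DF, EF, EJ, EM, EN, FG, GJ, GN, JL, JN, LN
  2-simplices (5): ADF, AFG, EJN, GJN, JLN

Hence C_0 ≅ Z^10, C_1 ≅ Z^15, C_2 ≅ Z^5.

The boundary map ∂_1: C_1 → C_0 maps an edge to its endpoints' difference, ∂[p,q] = q − p. For instance
  ∂EN = N − E.
This gives a 10×15 integer matrix of rank 9; reducing to Smith normal form yields diagonal entries (1,1,1,1,1,1,1,1,1).

∂_2: C_2 → C_1 maps a triangle to the signed sum of its edges. For instance
  ∂GJN = JN − GN + GJ,
  ∂EJN = JN − EN + EJ.
The resulting 15×5 matrix has rank 5, and its Smith normal form has invariant factors (1,1,1,1,1).

Reading off H_k = ker ∂_k / im ∂_{k+1}:

  H_0: rank C_0 − rank ∂_1 = 10 − 9 = 1, and the invariant factors of ∂_1 are all 1, so H_0 ≅ Z.
  H_1: rank ker ∂_1 − rank ∂_2 = (15 − 9) − 5 = 1, and the invariant factors of ∂_2 are all 1, so H_1 ≅ Z.
  H_2: rank ker ∂_2 − rank ∂_3 = (5 − 5) − 0 = 0, and there is no ∂_3, so H_2 ≅ 0.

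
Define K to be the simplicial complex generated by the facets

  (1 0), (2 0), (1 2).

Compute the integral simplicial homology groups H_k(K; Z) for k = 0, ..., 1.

H_0 = Z,  H_1 = Z.

We work with the vertex ordering 0 < 1 < 2. The simplices of K, each written with vertices in increasing order, are:

  0-simplices (3): [0], [1], [2]
  1-simplices (3): [0,1], [0,2], [1,2]

so the chain groups are C_0 ≅ Z^3, C_1 ≅ Z^3.

Boundary ∂_1: C_1 → C_0 is given by ∂[p,q] = [q] − [p].
This gives a 3×3 integer matrix of rank 2; reducing to Smith normal form yields diagonal entries (1,1).

Now H_k = ker ∂_k / im ∂_{k+1}, so:

  H_0: rank C_0 − rank ∂_1 = 3 − 2 = 1, and the invariant factors of ∂_1 are all 1, so H_0 = Z.
  H_1: rank ker ∂_1 − rank ∂_2 = (3 − 2) − 0 = 1, and there is no ∂_2, so H_1 = Z.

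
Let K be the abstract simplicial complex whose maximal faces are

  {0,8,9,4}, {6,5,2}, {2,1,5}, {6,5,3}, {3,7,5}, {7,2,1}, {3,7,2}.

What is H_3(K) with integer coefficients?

Fix the vertex order 0 < 1 < 2 < 3 < 4 < 5 < 6 < 7 < 8 < 9 and write every simplex with vertices in increasing order. Then dim K = 3 and the simplices of K are:

  0-simplices (10): [0], [1], [2], [3], [4], [5], [6], [7], [8], [9]
  1-simplices (18): [0,4], [0,8], [0,9], [1,2], [1,5], [1,7], [2,3], [2,5], [2,6], [2,7], [3,5], [3,6], [3,7], [4,8], [4,9], [5,6], [5,7], [8,9]
  2-simplices (10): [0,4,8], [0,4,9], [0,8,9], [1,2,5], [1,2,7], [2,3,7], [2,5,6], [3,5,6], [3,5,7], [4,8,9]
  3-simplices (1): [0,4,8,9]

so the chain groups are C_0 ≅ Z^10, C_1 ≅ Z^18, C_2 ≅ Z^10, C_3 ≅ Z^1.

Boundary ∂_1: C_1 → C_0 is given by ∂[p,q] = [q] − [p].
As a 10×18 matrix over Z this has rank 8, with invariant factors (1,1,1,1,1,1,1,1).

The boundary map ∂_2: C_2 → C_1 acts by ∂[p,q,r] = [q,r] − [p,r] + [p,q]. For instance
  ∂[0,8,9] = [8,9] − [0,9] + [0,8],
  ∂[3,5,7] = [5,7] − [3,7] + [3,5].
The resulting 18×10 matrix has rank 9, and its Smith normal form has invariant factors (1,1,1,1,1,1,1,1,1).

∂_3: C_3 → C_2 sends each 3-simplex σ to the alternating sum Σ_i (−1)^i (σ with its i-th vertex removed). For instance
  ∂[0,4,8,9] = [4,8,9] − [0,8,9] + [0,4,9] − [0,4,8].
As a 10×1 matrix over Z this has rank 1, with invariant factors (1).

Computing H_k = (kernel of ∂_k) / (image of ∂_{k+1}):

  H_3: rank ker ∂_3 − rank ∂_4 = (1 − 1) − 0 = 0, and there is no ∂_4, so H_3 = 0.

H_3 = 0.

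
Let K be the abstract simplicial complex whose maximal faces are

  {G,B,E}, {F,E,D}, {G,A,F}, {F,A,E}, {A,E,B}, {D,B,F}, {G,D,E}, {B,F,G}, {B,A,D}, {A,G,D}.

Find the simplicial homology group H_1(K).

H_1 = Z/2.

K has 6 vertices, 15 edges, 10 triangles.
rank ∂_1 = 5, rank ∂_2 = 10 ⇒ b_1 = 15 − 5 − 10 = 0; ∂_2 has invariant factor(s) [2] giving torsion. So H_1 ≅ Z/2.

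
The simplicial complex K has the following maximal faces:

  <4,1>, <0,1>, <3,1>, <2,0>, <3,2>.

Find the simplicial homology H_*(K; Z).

Fix the vertex order 0 < 1 < 2 < 3 < 4 and write every simplex with vertices in increasing order. Then dim K = 1 and the simplices of K are:

  0-simplices (5): [0], [1], [2], [3], [4]
  1-simplices (5): [0,1], [0,2], [1,3], [1,4], [2,3]

giving chain groups C_0 ≅ Z^5, C_1 ≅ Z^5.

∂_1: C_1 → C_0 is given by ∂[p,q] = [q] − [p].
As a 5×5 matrix over Z this has rank 4, with invariant factors (1,1,1,1).

From H_k ≅ ker(∂_k) / im(∂_{k+1}) we obtain:

  H_0: rank C_0 − rank ∂_1 = 5 − 4 = 1, and the invariant factors of ∂_1 are all 1, so H_0 ≅ Z.
  H_1: rank ker ∂_1 − rank ∂_2 = (5 − 4) − 0 = 1, and there is no ∂_2, so H_1 ≅ Z.

H_0 = Z,  H_1 = Z.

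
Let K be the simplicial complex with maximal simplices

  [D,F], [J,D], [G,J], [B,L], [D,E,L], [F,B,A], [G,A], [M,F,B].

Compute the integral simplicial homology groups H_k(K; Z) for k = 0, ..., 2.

We work with the vertex ordering A < B < D < E < F < G < J < L < M. The simplices of K, each written with vertices in increasing order, are:

  0-simplices (9): A, B, D, E, F, G, J, L, M
  1-simplices (13): AB, AF, AG, BF, BL, BM, DE, DF, DJ, DL, EL, FM, GJ
  2-simplices (3): ABF, BFM, DEL

so the chain groups are C_0 ≅ Z^9, C_1 ≅ Z^13, C_2 ≅ Z^3.

The boundary map ∂_1: C_1 → C_0 maps an edge to its endpoints' difference, ∂[p,q] = q − p. For instance
  ∂GJ = J − G.
The 9×13 boundary matrix has rank 8 and Smith normal form diag(1,1,1,1,1,1,1,1).

The boundary map ∂_2: C_2 → C_1 maps a triangle to the signed sum of its edges. For instance
  ∂BFM = FM − BM + BF,
  ∂ABF = BF − AF + AB.
The resulting 13×3 matrix has rank 3, and its Smith normal form has invariant factors (1,1,1).

Now H_k = ker ∂_k / im ∂_{k+1}, so:

  H_0: rank C_0 − rank ∂_1 = 9 − 8 = 1, and the invariant factors of ∂_1 are all 1, so H_0 = Z.
  H_1: rank ker ∂_1 − rank ∂_2 = (13 − 8) − 3 = 2, and the invariant factors of ∂_2 are all 1, so H_1 = Z^2.
  H_2: rank ker ∂_2 − rank ∂_3 = (3 − 3) − 0 = 0, and there is no ∂_3, so H_2 = 0.

H_0 = Z,  H_1 = Z^2,  H_2 = 0.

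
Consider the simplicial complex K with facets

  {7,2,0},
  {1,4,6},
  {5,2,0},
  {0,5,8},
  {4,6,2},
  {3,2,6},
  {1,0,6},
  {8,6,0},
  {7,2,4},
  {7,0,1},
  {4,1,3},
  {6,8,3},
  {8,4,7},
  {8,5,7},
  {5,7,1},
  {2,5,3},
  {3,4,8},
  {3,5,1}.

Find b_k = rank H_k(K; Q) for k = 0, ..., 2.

b_0 = 1, b_1 = 1, b_2 = 0.

Take the total order 0 < 1 < 2 < 3 < 4 < 5 < 6 < 7 < 8 on the vertex set. Then K (dimension 2) consists of the simplices:

  0-simplices (9): [0], [1], [2], [3], [4], [5], [6], [7], [8]
  1-simplices (27): (27 of them)
  2-simplices (18): [0,1,6], [0,1,7], [0,2,5], [0,2,7], [0,5,8], [0,6,8], [1,3,4], [1,3,5], [1,4,6], [1,5,7], [2,3,5], [2,3,6], [2,4,6], [2,4,7], [3,4,8], [3,6,8], [4,7,8], [5,7,8]

so the chain groups are C_0 ≅ Z^9, C_1 ≅ Z^27, C_2 ≅ Z^18.

∂_1: C_1 → C_0 maps an edge to its endpoints' difference, ∂[p,q] = q − p. For instance
  ∂[1,4] = [4] − [1].
This gives a 9×27 integer matrix of rank 8; reducing to Smith normal form yields diagonal entries (1,1,1,1,1,1,1,1).

Boundary ∂_2: C_2 → C_1 sends each 2-simplex [p,q,r] to [q,r] − [p,r] + [p,q]. For instance
  ∂[0,2,7] = [2,7] − [0,7] + [0,2],
  ∂[2,4,6] = [4,6] − [2,6] + [2,4].
The 27×18 boundary matrix has rank 18 and Smith normal form diag(1,1,1,1,1,1,1,1,1,1,1,1,1,1,1,1,1,2).

Reading off H_k = ker ∂_k / im ∂_{k+1}:

  H_0: rank C_0 − rank ∂_1 = 9 − 8 = 1, and the invariant factors of ∂_1 are all 1, so H_0 = Z.
  H_1: rank ker ∂_1 − rank ∂_2 = (27 − 8) − 18 = 1, and ∂_2 has invariant factor 2 > 1, so H_1 = Z ⊕ Z/2Z.
  H_2: rank ker ∂_2 − rank ∂_3 = (18 − 18) − 0 = 0, and there is no ∂_3, so H_2 = 0.

(K is a triangulation of the Klein bottle.)

Hence the Betti numbers are b_0 = 1, b_1 = 1, b_2 = 0.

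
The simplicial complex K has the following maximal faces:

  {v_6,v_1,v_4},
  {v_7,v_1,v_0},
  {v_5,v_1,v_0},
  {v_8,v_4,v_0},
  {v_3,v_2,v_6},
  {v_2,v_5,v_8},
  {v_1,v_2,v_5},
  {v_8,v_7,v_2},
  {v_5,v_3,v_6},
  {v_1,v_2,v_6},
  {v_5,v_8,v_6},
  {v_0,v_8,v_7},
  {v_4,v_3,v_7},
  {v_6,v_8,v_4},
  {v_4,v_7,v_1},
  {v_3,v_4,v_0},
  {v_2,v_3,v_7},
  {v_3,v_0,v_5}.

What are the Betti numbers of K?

We work with the vertex ordering v_0 < v_1 < v_2 < v_3 < v_4 < v_5 < v_6 < v_7 < v_8. The simplices of K, each written with vertices in increasing order, are:

  0-simplices (9): [v_0], [v_1], [v_2], [v_3], [v_4], [v_5], [v_6], [v_7], [v_8]
  1-simplices (27): (27 of them)
  2-simplices (18): (18 of them)

so the chain groups are C_0 ≅ Z^9, C_1 ≅ Z^27, C_2 ≅ Z^18.

Boundary ∂_1: C_1 → C_0 is given by ∂[p,q] = [q] − [p].
The resulting 9×27 matrix has rank 8, and its Smith normal form has invariant factors (1,1,1,1,1,1,1,1).

Boundary ∂_2: C_2 → C_1 acts by ∂[p,q,r] = [q,r] − [p,r] + [p,q]. For instance
  ∂[v_0,v_7,v_8] = [v_7,v_8] − [v_0,v_8] + [v_0,v_7],
  ∂[v_0,v_1,v_5] = [v_1,v_5] − [v_0,v_5] + [v_0,v_1].
The 27×18 boundary matrix has rank 18 and Smith normal form diag(1,1,1,1,1,1,1,1,1,1,1,1,1,1,1,1,1,2).

Computing H_k = (kernel of ∂_k) / (image of ∂_{k+1}):

  H_0: rank C_0 − rank ∂_1 = 9 − 8 = 1, and the invariant factors of ∂_1 are all 1, so H_0 = Z.
  H_1: rank ker ∂_1 − rank ∂_2 = (27 − 8) − 18 = 1, and ∂_2 has invariant factor 2 > 1, so H_1 = Z ⊕ Z_2.
  H_2: rank ker ∂_2 − rank ∂_3 = (18 − 18) − 0 = 0, and there is no ∂_3, so H_2 = 0.

Hence the Betti numbers are b_0 = 1, b_1 = 1, b_2 = 0.

b_0 = 1, b_1 = 1, b_2 = 0.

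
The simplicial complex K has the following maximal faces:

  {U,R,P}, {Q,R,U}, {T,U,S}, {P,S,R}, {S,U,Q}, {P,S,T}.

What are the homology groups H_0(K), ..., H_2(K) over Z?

H_0 = Z,  H_1 = Z,  H_2 = 0.

We work with the vertex ordering P < Q < R < S < T < U. The simplices of K, each written with vertices in increasing order, are:

  0-simplices (6): P, Q, R, S, T, U
  1-simplices (12): PR, PS, PT, PU, QR, QS, QU, RS, RU, ST, SU, TU
  2-simplices (6): PRS, PRU, PST, QRU, QSU, STU

so the chain groups are C_0 ≅ Z^6, C_1 ≅ Z^12, C_2 ≅ Z^6.

Boundary ∂_1: C_1 → C_0 maps an edge to its endpoints' difference, ∂[p,q] = q − p.
As a 6×12 matrix over Z this has rank 5, with invariant factors (1,1,1,1,1).

∂_2: C_2 → C_1 sends each 2-simplex [p,q,r] to [q,r] − [p,r] + [p,q]. For instance
  ∂QRU = RU − QU + QR,
  ∂STU = TU − SU + ST.
The resulting 12×6 matrix has rank 6, and its Smith normal form has invariant factors (1,1,1,1,1,1).

Computing H_k = (kernel of ∂_k) / (image of ∂_{k+1}):

  H_0: rank C_0 − rank ∂_1 = 6 − 5 = 1, and the invariant factors of ∂_1 are all 1, so H_0 = Z.
  H_1: rank ker ∂_1 − rank ∂_2 = (12 − 5) − 6 = 1, and the invariant factors of ∂_2 are all 1, so H_1 = Z.
  H_2: rank ker ∂_2 − rank ∂_3 = (6 − 6) − 0 = 0, and there is no ∂_3, so H_2 = 0.

As a check, the Euler characteristic is 6 − 12 + 6 = 0, which agrees with 1 − 1 + 0 = 0.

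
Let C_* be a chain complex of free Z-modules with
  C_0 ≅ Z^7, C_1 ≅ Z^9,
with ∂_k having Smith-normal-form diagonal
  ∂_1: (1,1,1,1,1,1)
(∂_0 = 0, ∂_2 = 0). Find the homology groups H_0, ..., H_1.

H_0: b_0 = 7 − 0 − 6 = 1; torsion from ∂_1 factors > 1: none. So H_0 ≅ Z.
H_1: b_1 = 9 − 6 − 0 = 3; torsion from ∂_2 factors > 1: none. So H_1 ≅ Z^3.

H_0 ≅ Z,  H_1 ≅ Z^3.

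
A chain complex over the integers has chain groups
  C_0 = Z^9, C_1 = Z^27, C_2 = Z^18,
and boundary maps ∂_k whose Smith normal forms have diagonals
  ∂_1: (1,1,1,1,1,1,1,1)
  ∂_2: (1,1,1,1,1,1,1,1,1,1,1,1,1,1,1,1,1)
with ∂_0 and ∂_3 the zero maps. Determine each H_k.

H_0 = Z,  H_1 = Z^2,  H_2 = Z.

H_0: b_0 = 9 − 0 − 8 = 1; torsion from ∂_1 factors > 1: none. So H_0 = Z.
H_1: b_1 = 27 − 8 − 17 = 2; torsion from ∂_2 factors > 1: none. So H_1 = Z^2.
H_2: b_2 = 18 − 17 − 0 = 1; torsion from ∂_3 factors > 1: none. So H_2 = Z.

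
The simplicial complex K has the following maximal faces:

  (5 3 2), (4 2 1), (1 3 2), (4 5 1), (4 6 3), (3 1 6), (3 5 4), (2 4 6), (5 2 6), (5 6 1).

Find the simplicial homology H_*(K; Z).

We work with the vertex ordering 1 < 2 < 3 < 4 < 5 < 6. The simplices of K, each written with vertices in increasing order, are:

  0-simplices (6): [1], [2], [3], [4], [5], [6]
  1-simplices (15): [1,2], [1,3], [1,4], [1,5], [1,6], [2,3], [2,4], [2,5], [2,6], [3,4], [3,5], [3,6], [4,5], [4,6], [5,6]
  2-simplices (10): [1,2,3], [1,2,4], [1,3,6], [1,4,5], [1,5,6], [2,3,5], [2,4,6], [2,5,6], [3,4,5], [3,4,6]

Hence C_0 ≅ Z^6, C_1 ≅ Z^15, C_2 ≅ Z^10.

The boundary map ∂_1: C_1 → C_0 sends each edge [p,q] (with p < q) to q − p.
As a 6×15 matrix over Z this has rank 5, with invariant factors (1,1,1,1,1).

The boundary map ∂_2: C_2 → C_1 maps a triangle to the signed sum of its edges. For instance
  ∂[1,2,3] = [2,3] − [1,3] + [1,2],
  ∂[2,5,6] = [5,6] − [2,6] + [2,5].
The 15×10 boundary matrix has rank 10 and Smith normal form diag(1,1,1,1,1,1,1,1,1,2).

From H_k ≅ ker(∂_k) / im(∂_{k+1}) we obtain:

  H_0: rank C_0 − rank ∂_1 = 6 − 5 = 1, and the invariant factors of ∂_1 are all 1, so H_0 ≅ Z.
  H_1: rank ker ∂_1 − rank ∂_2 = (15 − 5) − 10 = 0, and ∂_2 has invariant factor 2 > 1, so H_1 ≅ Z/2Z.
  H_2: rank ker ∂_2 − rank ∂_3 = (10 − 10) − 0 = 0, and there is no ∂_3, so H_2 ≅ 0.

As a check, the Euler characteristic is 6 − 15 + 10 = 1, which agrees with 1 − 0 + 0 = 1.

H_0 ≅ Z,  H_1 ≅ Z/2Z,  H_2 = 0.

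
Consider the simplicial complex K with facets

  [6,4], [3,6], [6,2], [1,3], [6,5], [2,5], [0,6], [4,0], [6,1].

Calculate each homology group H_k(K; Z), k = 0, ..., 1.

Fix the vertex order 0 < 1 < 2 < 3 < 4 < 5 < 6 and write every simplex with vertices in increasing order. Then dim K = 1 and the simplices of K are:

  0-simplices (7): [0], [1], [2], [3], [4], [5], [6]
  1-simplices (9): [0,4], [0,6], [1,3], [1,6], [2,5], [2,6], [3,6], [4,6], [5,6]

giving chain groups C_0 ≅ Z^7, C_1 ≅ Z^9.

∂_1: C_1 → C_0 maps an edge to its endpoints' difference, ∂[p,q] = q − p.
As a 7×9 matrix over Z this has rank 6, with invariant factors (1,1,1,1,1,1).

Reading off H_k = ker ∂_k / im ∂_{k+1}:

  H_0: rank C_0 − rank ∂_1 = 7 − 6 = 1, and the invariant factors of ∂_1 are all 1, so H_0 ≅ Z.
  H_1: rank ker ∂_1 − rank ∂_2 = (9 − 6) − 0 = 3, and there is no ∂_2, so H_1 ≅ Z^3.

As a check, the Euler characteristic is 7 − 9 = -2, which agrees with 1 − 3 = -2.
(K is a triangulation of a wedge of 3 circles.)

H_0 ≅ Z,  H_1 ≅ Z^3.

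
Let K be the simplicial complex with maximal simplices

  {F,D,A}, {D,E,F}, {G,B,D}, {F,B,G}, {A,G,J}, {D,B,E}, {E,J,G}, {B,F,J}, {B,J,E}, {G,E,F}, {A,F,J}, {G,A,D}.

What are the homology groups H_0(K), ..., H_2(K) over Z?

Fix the vertex order A < B < D < E < F < G < J and write every simplex with vertices in increasing order. Then dim K = 2 and the simplices of K are:

  0-simplices (7): A, B, D, E, F, G, J
  1-simplices (18): AD, AF, AG, AJ, BD, BE, BF, BG, BJ, DE, DF, DG, EF, EG, EJ, FG, FJ, GJ
  2-simplices (12): ADF, ADG, AFJ, AGJ, BDE, BDG, BEJ, BFG, BFJ, DEF, EFG, EGJ

Hence C_0 ≅ Z^7, C_1 ≅ Z^18, C_2 ≅ Z^12.

∂_1: C_1 → C_0 maps an edge to its endpoints' difference, ∂[p,q] = q − p. For instance
  ∂AF = F − A.
The 7×18 boundary matrix has rank 6 and Smith normal form diag(1,1,1,1,1,1).

∂_2: C_2 → C_1 acts by ∂[p,q,r] = [q,r] − [p,r] + [p,q]. For instance
  ∂BDG = DG − BG + BD,
  ∂AGJ = GJ − AJ + AG.
The 18×12 boundary matrix has rank 12 and Smith normal form diag(1,1,1,1,1,1,1,1,1,1,1,2).

From H_k ≅ ker(∂_k) / im(∂_{k+1}) we obtain:

  H_0: rank C_0 − rank ∂_1 = 7 − 6 = 1, and the invariant factors of ∂_1 are all 1, so H_0 ≅ Z.
  H_1: rank ker ∂_1 − rank ∂_2 = (18 − 6) − 12 = 0, and ∂_2 has invariant factor 2 > 1, so H_1 ≅ Z_2.
  H_2: rank ker ∂_2 − rank ∂_3 = (12 − 12) − 0 = 0, and there is no ∂_3, so H_2 ≅ 0.

H_0 ≅ Z,  H_1 ≅ Z_2,  H_2 = 0.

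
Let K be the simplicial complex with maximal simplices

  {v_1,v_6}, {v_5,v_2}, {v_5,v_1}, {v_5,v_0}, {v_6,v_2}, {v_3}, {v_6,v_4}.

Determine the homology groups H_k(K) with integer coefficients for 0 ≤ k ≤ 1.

Fix the vertex order v_0 < v_1 < v_2 < v_3 < v_4 < v_5 < v_6 and write every simplex with vertices in increasing order. Then dim K = 1 and the simplices of K are:

  0-simplices (7): [v_0], [v_1], [v_2], [v_3], [v_4], [v_5], [v_6]
  1-simplices (6): [v_0,v_5], [v_1,v_5], [v_1,v_6], [v_2,v_5], [v_2,v_6], [v_4,v_6]

Hence C_0 ≅ Z^7, C_1 ≅ Z^6.

∂_1: C_1 → C_0 is given by ∂[p,q] = [q] − [p].
The 7×6 boundary matrix has rank 5 and Smith normal form diag(1,1,1,1,1).

Reading off H_k = ker ∂_k / im ∂_{k+1}:

  H_0: rank C_0 − rank ∂_1 = 7 − 5 = 2, and the invariant factors of ∂_1 are all 1, so H_0 ≅ Z^2.
  H_1: rank ker ∂_1 − rank ∂_2 = (6 − 5) − 0 = 1, and there is no ∂_2, so H_1 ≅ Z.

H_0 ≅ Z^2,  H_1 ≅ Z.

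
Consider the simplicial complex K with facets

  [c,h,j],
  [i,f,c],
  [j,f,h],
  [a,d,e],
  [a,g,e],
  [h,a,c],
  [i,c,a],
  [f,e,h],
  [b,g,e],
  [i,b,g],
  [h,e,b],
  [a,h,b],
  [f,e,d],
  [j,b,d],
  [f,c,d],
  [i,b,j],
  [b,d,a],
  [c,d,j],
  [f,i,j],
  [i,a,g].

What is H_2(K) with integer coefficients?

H_2 = 0.

Take the total order a < b < c < d < e < f < g < h < i < j on the vertex set. Then K (dimension 2) consists of the simplices:

  0-simplices (10): a, b, c, d, e, f, g, h, i, j
  1-simplices (30): ab, ac, ad, ae, ag, ah, ai, bd, be, bg, bh, bi, bj, cd, cf, ch, ci, cj, de, df, dj, ef, eg, eh, fh, fi, fj, gi, hj, ij
  2-simplices (20): abd, abh, ach, aci, ade, aeg, agi, bdj, beg, beh, bgi, bij, cdf, cdj, cfi, chj, def, efh, fhj, fij

Hence C_0 ≅ Z^10, C_1 ≅ Z^30, C_2 ≅ Z^20.

∂_1: C_1 → C_0 sends each edge [p,q] (with p < q) to q − p.
This gives a 10×30 integer matrix of rank 9; reducing to Smith normal form yields diagonal entries (1,1,1,1,1,1,1,1,1).

Boundary ∂_2: C_2 → C_1 maps a triangle to the signed sum of its edges. For instance
  ∂bdj = dj − bj + bd,
  ∂chj = hj − cj + ch.
As a 30×20 matrix over Z this has rank 20, with invariant factors (1,1,1,1,1,1,1,1,1,1,1,1,1,1,1,1,1,1,1,2).

From H_k ≅ ker(∂_k) / im(∂_{k+1}) we obtain:

  H_2: rank ker ∂_2 − rank ∂_3 = (20 − 20) − 0 = 0, and there is no ∂_3, so H_2 ≅ 0.

(K is a triangulation of the Klein bottle.)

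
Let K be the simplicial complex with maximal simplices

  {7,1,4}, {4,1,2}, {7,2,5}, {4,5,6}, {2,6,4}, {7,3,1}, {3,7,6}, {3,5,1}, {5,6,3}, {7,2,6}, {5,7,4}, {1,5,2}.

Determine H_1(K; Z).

H_1 ≅ Z_2.

We work with the vertex ordering 1 < 2 < 3 < 4 < 5 < 6 < 7. The simplices of K, each written with vertices in increasing order, are:

  0-simplices (7): [1], [2], [3], [4], [5], [6], [7]
  1-simplices (18): [1,2], [1,3], [1,4], [1,5], [1,7], [2,4], [2,5], [2,6], [2,7], [3,5], [3,6], [3,7], [4,5], [4,6], [4,7], [5,6], [5,7], [6,7]
  2-simplices (12): [1,2,4], [1,2,5], [1,3,5], [1,3,7], [1,4,7], [2,4,6], [2,5,7], [2,6,7], [3,5,6], [3,6,7], [4,5,6], [4,5,7]

Hence C_0 ≅ Z^7, C_1 ≅ Z^18, C_2 ≅ Z^12.

Boundary ∂_1: C_1 → C_0 sends each edge [p,q] (with p < q) to q − p. For instance
  ∂[3,7] = [7] − [3].
The 7×18 boundary matrix has rank 6 and Smith normal form diag(1,1,1,1,1,1).

Boundary ∂_2: C_2 → C_1 sends each 2-simplex [p,q,r] to [q,r] − [p,r] + [p,q]. For instance
  ∂[1,3,7] = [3,7] − [1,7] + [1,3],
  ∂[4,5,7] = [5,7] − [4,7] + [4,5].
The 18×12 boundary matrix has rank 12 and Smith normal form diag(1,1,1,1,1,1,1,1,1,1,1,2).

Reading off H_k = ker ∂_k / im ∂_{k+1}:

  H_1: rank ker ∂_1 − rank ∂_2 = (18 − 6) − 12 = 0, and ∂_2 has invariant factor 2 > 1, so H_1 = Z_2.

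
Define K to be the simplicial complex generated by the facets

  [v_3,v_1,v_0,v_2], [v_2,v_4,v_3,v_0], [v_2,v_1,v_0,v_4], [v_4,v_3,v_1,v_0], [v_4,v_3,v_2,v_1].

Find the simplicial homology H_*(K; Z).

K has 5 vertices, 10 edges, 10 triangles, 5 3-simplices.
rank ∂_0 = 0, rank ∂_1 = 4 ⇒ b_0 = 5 − 0 − 4 = 1; all invariant factors of ∂_1 are 1 so no torsion. So H_0 ≅ Z.
rank ∂_1 = 4, rank ∂_2 = 6 ⇒ b_1 = 10 − 4 − 6 = 0; all invariant factors of ∂_2 are 1 so no torsion. So H_1 ≅ 0.
rank ∂_2 = 6, rank ∂_3 = 4 ⇒ b_2 = 10 − 6 − 4 = 0; all invariant factors of ∂_3 are 1 so no torsion. So H_2 ≅ 0.
rank ∂_3 = 4, rank ∂_4 = 0 ⇒ b_3 = 5 − 4 − 0 = 1. So H_3 ≅ Z.

H_0 = Z,  H_1 = 0,  H_2 = 0,  H_3 = Z.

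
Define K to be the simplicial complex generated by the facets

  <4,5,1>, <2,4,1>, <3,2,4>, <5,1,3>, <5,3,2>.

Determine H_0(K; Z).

Take the total order 1 < 2 < 3 < 4 < 5 on the vertex set. Then K (dimension 2) consists of the simplices:

  0-simplices (5): [1], [2], [3], [4], [5]
  1-simplices (10): [1,2], [1,3], [1,4], [1,5], [2,3], [2,4], [2,5], [3,4], [3,5], [4,5]
  2-simplices (5): [1,2,4], [1,3,5], [1,4,5], [2,3,4], [2,3,5]

so the chain groups are C_0 ≅ Z^5, C_1 ≅ Z^10, C_2 ≅ Z^5.

The boundary map ∂_1: C_1 → C_0 is given by ∂[p,q] = [q] − [p].
This gives a 5×10 integer matrix of rank 4; reducing to Smith normal form yields diagonal entries (1,1,1,1).

∂_2: C_2 → C_1 acts by ∂[p,q,r] = [q,r] − [p,r] + [p,q]. For instance
  ∂[1,4,5] = [4,5] − [1,5] + [1,4],
  ∂[1,2,4] = [2,4] − [1,4] + [1,2].
As a 10×5 matrix over Z this has rank 5, with invariant factors (1,1,1,1,1).

Now H_k = ker ∂_k / im ∂_{k+1}, so:

  H_0: rank C_0 − rank ∂_1 = 5 − 4 = 1, and the invariant factors of ∂_1 are all 1, so H_0 = Z.

H_0 ≅ Z.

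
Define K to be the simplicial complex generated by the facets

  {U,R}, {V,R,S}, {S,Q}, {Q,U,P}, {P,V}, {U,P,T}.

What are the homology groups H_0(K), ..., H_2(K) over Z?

H_0 = Z,  H_1 = Z^2,  H_2 = 0.

K has 7 vertices, 11 edges, 3 triangles.
rank ∂_0 = 0, rank ∂_1 = 6 ⇒ b_0 = 7 − 0 − 6 = 1; all invariant factors of ∂_1 are 1 so no torsion. So H_0 = Z.
rank ∂_1 = 6, rank ∂_2 = 3 ⇒ b_1 = 11 − 6 − 3 = 2; all invariant factors of ∂_2 are 1 so no torsion. So H_1 = Z^2.
rank ∂_2 = 3, rank ∂_3 = 0 ⇒ b_2 = 3 − 3 − 0 = 0. So H_2 = 0.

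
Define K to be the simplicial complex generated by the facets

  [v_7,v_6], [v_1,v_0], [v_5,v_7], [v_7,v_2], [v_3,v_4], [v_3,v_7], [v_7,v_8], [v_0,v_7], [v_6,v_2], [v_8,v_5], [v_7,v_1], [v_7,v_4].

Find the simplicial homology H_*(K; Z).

Fix the vertex order v_0 < v_1 < v_2 < v_3 < v_4 < v_5 < v_6 < v_7 < v_8 and write every simplex with vertices in increasing order. Then dim K = 1 and the simplices of K are:

  0-simplices (9): [v_0], [v_1], [v_2], [v_3], [v_4], [v_5], [v_6], [v_7], [v_8]
  1-simplices (12): [v_0,v_1], [v_0,v_7], [v_1,v_7], [v_2,v_6], [v_2,v_7], [v_3,v_4], [v_3,v_7], [v_4,v_7], [v_5,v_7], [v_5,v_8], [v_6,v_7], [v_7,v_8]

so the chain groups are C_0 ≅ Z^9, C_1 ≅ Z^12.

Boundary ∂_1: C_1 → C_0 sends each edge [p,q] (with p < q) to q − p. For instance
  ∂[v_2,v_7] = [v_7] − [v_2].
The resulting 9×12 matrix has rank 8, and its Smith normal form has invariant factors (1,1,1,1,1,1,1,1).

From H_k ≅ ker(∂_k) / im(∂_{k+1}) we obtain:

  H_0: rank C_0 − rank ∂_1 = 9 − 8 = 1, and the invariant factors of ∂_1 are all 1, so H_0 = Z.
  H_1: rank ker ∂_1 − rank ∂_2 = (12 − 8) − 0 = 4, and there is no ∂_2, so H_1 = Z^4.

H_0 ≅ Z,  H_1 ≅ Z^4.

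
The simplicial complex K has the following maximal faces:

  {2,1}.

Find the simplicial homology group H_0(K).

We work with the vertex ordering 1 < 2. The simplices of K, each written with vertices in increasing order, are:

  0-simplices (2): [1], [2]
  1-simplices (1): [1,2]

Hence C_0 ≅ Z^2, C_1 ≅ Z^1.

Boundary ∂_1: C_1 → C_0 maps an edge to its endpoints' difference, ∂[p,q] = q − p.
The 2×1 boundary matrix has rank 1 and Smith normal form diag(1).

From H_k ≅ ker(∂_k) / im(∂_{k+1}) we obtain:

  H_0: rank C_0 − rank ∂_1 = 2 − 1 = 1, and the invariant factors of ∂_1 are all 1, so H_0 = Z.

H_0 = Z.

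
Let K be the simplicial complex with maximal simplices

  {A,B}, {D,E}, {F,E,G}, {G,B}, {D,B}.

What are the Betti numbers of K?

b_0 = 1, b_1 = 1, b_2 = 0.

K has 6 vertices, 7 edges, 1 triangle.
rank ∂_0 = 0, rank ∂_1 = 5 ⇒ b_0 = 6 − 0 − 5 = 1; all invariant factors of ∂_1 are 1 so no torsion. So H_0 = Z.
rank ∂_1 = 5, rank ∂_2 = 1 ⇒ b_1 = 7 − 5 − 1 = 1; all invariant factors of ∂_2 are 1 so no torsion. So H_1 = Z.
rank ∂_2 = 1, rank ∂_3 = 0 ⇒ b_2 = 1 − 1 − 0 = 0. So H_2 = 0.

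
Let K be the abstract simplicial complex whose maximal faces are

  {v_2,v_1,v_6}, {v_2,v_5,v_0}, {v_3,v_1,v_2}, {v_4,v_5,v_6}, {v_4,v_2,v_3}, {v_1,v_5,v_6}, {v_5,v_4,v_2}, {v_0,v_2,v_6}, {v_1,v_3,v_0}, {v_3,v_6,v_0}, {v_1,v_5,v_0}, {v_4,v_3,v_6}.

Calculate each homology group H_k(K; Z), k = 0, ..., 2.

Order the vertices as v_0 < v_1 < v_2 < v_3 < v_4 < v_5 < v_6. Listing each simplex with vertices in this order, K has dimension 2 with simplices:

  0-simplices (7): [v_0], [v_1], [v_2], [v_3], [v_4], [v_5], [v_6]
  1-simplices (18): (18 of them)
  2-simplices (12): (12 of them)

Hence C_0 ≅ Z^7, C_1 ≅ Z^18, C_2 ≅ Z^12.

∂_1: C_1 → C_0 maps an edge to its endpoints' difference, ∂[p,q] = q − p. For instance
  ∂[v_5,v_6] = [v_6] − [v_5].
As a 7×18 matrix over Z this has rank 6, with invariant factors (1,1,1,1,1,1).

Boundary ∂_2: C_2 → C_1 sends each 2-simplex [p,q,r] to [q,r] − [p,r] + [p,q]. For instance
  ∂[v_1,v_5,v_6] = [v_5,v_6] − [v_1,v_6] + [v_1,v_5],
  ∂[v_0,v_1,v_5] = [v_1,v_5] − [v_0,v_5] + [v_0,v_1].
The resulting 18×12 matrix has rank 12, and its Smith normal form has invariant factors (1,1,1,1,1,1,1,1,1,1,1,2).

Computing H_k = (kernel of ∂_k) / (image of ∂_{k+1}):

  H_0: rank C_0 − rank ∂_1 = 7 − 6 = 1, and the invariant factors of ∂_1 are all 1, so H_0 = Z.
  H_1: rank ker ∂_1 − rank ∂_2 = (18 − 6) − 12 = 0, and ∂_2 has invariant factor 2 > 1, so H_1 = Z/2Z.
  H_2: rank ker ∂_2 − rank ∂_3 = (12 − 12) − 0 = 0, and there is no ∂_3, so H_2 = 0.

As a check, the Euler characteristic is 7 − 18 + 12 = 1, which agrees with 1 − 0 + 0 = 1.
(K is a triangulation of the real projective plane RP^2.)

H_0 = Z,  H_1 = Z/2Z,  H_2 = 0.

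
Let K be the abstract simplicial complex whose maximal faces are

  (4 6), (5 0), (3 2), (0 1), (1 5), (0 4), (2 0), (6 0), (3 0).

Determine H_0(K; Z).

H_0 ≅ Z.

Fix the vertex order 0 < 1 < 2 < 3 < 4 < 5 < 6 and write every simplex with vertices in increasing order. Then dim K = 1 and the simplices of K are:

  0-simplices (7): [0], [1], [2], [3], [4], [5], [6]
  1-simplices (9): [0,1], [0,2], [0,3], [0,4], [0,5], [0,6], [1,5], [2,3], [4,6]

Hence C_0 ≅ Z^7, C_1 ≅ Z^9.

The boundary map ∂_1: C_1 → C_0 sends each edge [p,q] (with p < q) to q − p.
This gives a 7×9 integer matrix of rank 6; reducing to Smith normal form yields diagonal entries (1,1,1,1,1,1).

From H_k ≅ ker(∂_k) / im(∂_{k+1}) we obtain:

  H_0: rank C_0 − rank ∂_1 = 7 − 6 = 1, and the invariant factors of ∂_1 are all 1, so H_0 ≅ Z.

(K is a triangulation of a wedge of 3 circles.)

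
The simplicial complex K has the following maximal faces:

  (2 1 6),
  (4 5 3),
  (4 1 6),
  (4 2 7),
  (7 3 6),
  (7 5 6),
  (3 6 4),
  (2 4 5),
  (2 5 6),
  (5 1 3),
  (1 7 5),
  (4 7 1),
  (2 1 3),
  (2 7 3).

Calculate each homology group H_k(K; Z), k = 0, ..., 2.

Take the total order 1 < 2 < 3 < 4 < 5 < 6 < 7 on the vertex set. Then K (dimension 2) consists of the simplices:

  0-simplices (7): [1], [2], [3], [4], [5], [6], [7]
  1-simplices (21): [1,2], [1,3], [1,4], [1,5], [1,6], [1,7], [2,3], [2,4], [2,5], [2,6], [2,7], [3,4], [3,5], [3,6], [3,7], [4,5], [4,6], [4,7], [5,6], [5,7], [6,7]
  2-simplices (14): [1,2,3], [1,2,6], [1,3,5], [1,4,6], [1,4,7], [1,5,7], [2,3,7], [2,4,5], [2,4,7], [2,5,6], [3,4,5], [3,4,6], [3,6,7], [5,6,7]

Hence C_0 ≅ Z^7, C_1 ≅ Z^21, C_2 ≅ Z^14.

The boundary map ∂_1: C_1 → C_0 is given by ∂[p,q] = [q] − [p]. For instance
  ∂[3,7] = [7] − [3].
The resulting 7×21 matrix has rank 6, and its Smith normal form has invariant factors (1,1,1,1,1,1).

Boundary ∂_2: C_2 → C_1 sends each 2-simplex [p,q,r] to [q,r] − [p,r] + [p,q]. For instance
  ∂[2,4,5] = [4,5] − [2,5] + [2,4],
  ∂[5,6,7] = [6,7] − [5,7] + [5,6].
As a 21×14 matrix over Z this has rank 13, with invariant factors (1,1,1,1,1,1,1,1,1,1,1,1,1).

From H_k ≅ ker(∂_k) / im(∂_{k+1}) we obtain:

  H_0: rank C_0 − rank ∂_1 = 7 − 6 = 1, and the invariant factors of ∂_1 are all 1, so H_0 ≅ Z.
  H_1: rank ker ∂_1 − rank ∂_2 = (21 − 6) − 13 = 2, and the invariant factors of ∂_2 are all 1, so H_1 ≅ Z^2.
  H_2: rank ker ∂_2 − rank ∂_3 = (14 − 13) − 0 = 1, and there is no ∂_3, so H_2 ≅ Z.

H_0 = Z,  H_1 = Z^2,  H_2 = Z.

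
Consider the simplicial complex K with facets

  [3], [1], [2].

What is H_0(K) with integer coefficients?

H_0 ≅ Z^3.

We work with the vertex ordering 1 < 2 < 3. The simplices of K, each written with vertices in increasing order, are:

  0-simplices (3): [1], [2], [3]

Hence C_0 ≅ Z^3.

Reading off H_k = ker ∂_k / im ∂_{k+1}:

  H_0: rank C_0 − rank ∂_1 = 3 − 0 = 3, and there is no ∂_1, so H_0 ≅ Z^3.

(K is a triangulation of a set of 3 points.)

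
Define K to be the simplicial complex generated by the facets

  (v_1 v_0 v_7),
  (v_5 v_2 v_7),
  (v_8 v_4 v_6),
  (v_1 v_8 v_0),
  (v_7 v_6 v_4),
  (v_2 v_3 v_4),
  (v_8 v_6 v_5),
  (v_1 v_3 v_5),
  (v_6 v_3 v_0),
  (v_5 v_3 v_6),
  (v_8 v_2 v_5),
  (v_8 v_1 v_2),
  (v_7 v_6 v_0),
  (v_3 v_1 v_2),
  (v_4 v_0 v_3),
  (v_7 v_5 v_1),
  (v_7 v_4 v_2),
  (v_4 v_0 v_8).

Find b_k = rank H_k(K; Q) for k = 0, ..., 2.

b_0 = 1, b_1 = 1, b_2 = 0.

Fix the vertex order v_0 < v_1 < v_2 < v_3 < v_4 < v_5 < v_6 < v_7 < v_8 and write every simplex with vertices in increasing order. Then dim K = 2 and the simplices of K are:

  0-simplices (9): [v_0], [v_1], [v_2], [v_3], [v_4], [v_5], [v_6], [v_7], [v_8]
  1-simplices (27): (27 of them)
  2-simplices (18): (18 of them)

Hence C_0 ≅ Z^9, C_1 ≅ Z^27, C_2 ≅ Z^18.

The boundary map ∂_1: C_1 → C_0 maps an edge to its endpoints' difference, ∂[p,q] = q − p.
This gives a 9×27 integer matrix of rank 8; reducing to Smith normal form yields diagonal entries (1,1,1,1,1,1,1,1).

∂_2: C_2 → C_1 acts by ∂[p,q,r] = [q,r] − [p,r] + [p,q]. For instance
  ∂[v_0,v_6,v_7] = [v_6,v_7] − [v_0,v_7] + [v_0,v_6],
  ∂[v_3,v_5,v_6] = [v_5,v_6] − [v_3,v_6] + [v_3,v_5].
The 27×18 boundary matrix has rank 18 and Smith normal form diag(1,1,1,1,1,1,1,1,1,1,1,1,1,1,1,1,1,2).

Computing H_k = (kernel of ∂_k) / (image of ∂_{k+1}):

  H_0: rank C_0 − rank ∂_1 = 9 − 8 = 1, and the invariant factors of ∂_1 are all 1, so H_0 ≅ Z.
  H_1: rank ker ∂_1 − rank ∂_2 = (27 − 8) − 18 = 1, and ∂_2 has invariant factor 2 > 1, so H_1 ≅ Z ⊕ Z/2.
  H_2: rank ker ∂_2 − rank ∂_3 = (18 − 18) − 0 = 0, and there is no ∂_3, so H_2 ≅ 0.

As a check, the Euler characteristic is 9 − 27 + 18 = 0, which agrees with 1 − 1 + 0 = 0.
(K is a triangulation of the Klein bottle.)

Hence the Betti numbers are b_0 = 1, b_1 = 1, b_2 = 0.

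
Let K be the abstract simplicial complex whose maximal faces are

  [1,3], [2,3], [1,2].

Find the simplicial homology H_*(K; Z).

H_0 = Z,  H_1 = Z.

Order the vertices as 1 < 2 < 3. Listing each simplex with vertices in this order, K has dimension 1 with simplices:

  0-simplices (3): [1], [2], [3]
  1-simplices (3): [1,2], [1,3], [2,3]

giving chain groups C_0 ≅ Z^3, C_1 ≅ Z^3.

Boundary ∂_1: C_1 → C_0 maps an edge to its endpoints' difference, ∂[p,q] = q − p.
This gives a 3×3 integer matrix of rank 2; reducing to Smith normal form yields diagonal entries (1,1).

Reading off H_k = ker ∂_k / im ∂_{k+1}:

  H_0: rank C_0 − rank ∂_1 = 3 − 2 = 1, and the invariant factors of ∂_1 are all 1, so H_0 ≅ Z.
  H_1: rank ker ∂_1 − rank ∂_2 = (3 − 2) − 0 = 1, and there is no ∂_2, so H_1 ≅ Z.

As a check, the Euler characteristic is 3 − 3 = 0, which agrees with 1 − 1 = 0.
(K is a triangulation of the circle S^1.)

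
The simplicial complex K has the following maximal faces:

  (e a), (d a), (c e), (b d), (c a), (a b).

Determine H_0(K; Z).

Order the vertices as a < b < c < d < e. Listing each simplex with vertices in this order, K has dimension 1 with simplices:

  0-simplices (5): a, b, c, d, e
  1-simplices (6): ab, ac, ad, ae, bd, ce

so the chain groups are C_0 ≅ Z^5, C_1 ≅ Z^6.

Boundary ∂_1: C_1 → C_0 sends each edge [p,q] (with p < q) to q − p.
As a 5×6 matrix over Z this has rank 4, with invariant factors (1,1,1,1).

Now H_k = ker ∂_k / im ∂_{k+1}, so:

  H_0: rank C_0 − rank ∂_1 = 5 − 4 = 1, and the invariant factors of ∂_1 are all 1, so H_0 ≅ Z.

(K is a triangulation of a wedge of 2 circles.)

H_0 ≅ Z.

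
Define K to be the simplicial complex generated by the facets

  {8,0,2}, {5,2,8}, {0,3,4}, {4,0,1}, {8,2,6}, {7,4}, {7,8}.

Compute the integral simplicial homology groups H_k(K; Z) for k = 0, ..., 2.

We work with the vertex ordering 0 < 1 < 2 < 3 < 4 < 5 < 6 < 7 < 8. The simplices of K, each written with vertices in increasing order, are:

  0-simplices (9): [0], [1], [2], [3], [4], [5], [6], [7], [8]
  1-simplices (14): [0,1], [0,2], [0,3], [0,4], [0,8], [1,4], [2,5], [2,6], [2,8], [3,4], [4,7], [5,8], [6,8], [7,8]
  2-simplices (5): [0,1,4], [0,2,8], [0,3,4], [2,5,8], [2,6,8]

giving chain groups C_0 ≅ Z^9, C_1 ≅ Z^14, C_2 ≅ Z^5.

The boundary map ∂_1: C_1 → C_0 sends each edge [p,q] (with p < q) to q − p. For instance
  ∂[7,8] = [8] − [7].
This gives a 9×14 integer matrix of rank 8; reducing to Smith normal form yields diagonal entries (1,1,1,1,1,1,1,1).

Boundary ∂_2: C_2 → C_1 acts by ∂[p,q,r] = [q,r] − [p,r] + [p,q]. For instance
  ∂[0,2,8] = [2,8] − [0,8] + [0,2],
  ∂[2,6,8] = [6,8] − [2,8] + [2,6].
The 14×5 boundary matrix has rank 5 and Smith normal form diag(1,1,1,1,1).

Computing H_k = (kernel of ∂_k) / (image of ∂_{k+1}):

  H_0: rank C_0 − rank ∂_1 = 9 − 8 = 1, and the invariant factors of ∂_1 are all 1, so H_0 ≅ Z.
  H_1: rank ker ∂_1 − rank ∂_2 = (14 − 8) − 5 = 1, and the invariant factors of ∂_2 are all 1, so H_1 ≅ Z.
  H_2: rank ker ∂_2 − rank ∂_3 = (5 − 5) − 0 = 0, and there is no ∂_3, so H_2 ≅ 0.

As a check, the Euler characteristic is 9 − 14 + 5 = 0, which agrees with 1 − 1 + 0 = 0.

H_0 = Z,  H_1 = Z,  H_2 = 0.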